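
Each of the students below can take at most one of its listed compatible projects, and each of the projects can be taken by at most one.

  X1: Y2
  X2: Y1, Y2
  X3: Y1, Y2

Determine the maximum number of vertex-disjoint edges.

Unit-capacity flow: source→left, listed edges, right→sink; max matching = max flow.
Augmenting path X1→Y2 (+1); matched 1.
Augmenting path X2→Y1 (+1); matched 2.
No augmenting path remains; maximum matching = 2.
König certificate: {Y1, Y2} is a vertex cover of size 2 (every listed pair touches it), so no matching can be larger.

2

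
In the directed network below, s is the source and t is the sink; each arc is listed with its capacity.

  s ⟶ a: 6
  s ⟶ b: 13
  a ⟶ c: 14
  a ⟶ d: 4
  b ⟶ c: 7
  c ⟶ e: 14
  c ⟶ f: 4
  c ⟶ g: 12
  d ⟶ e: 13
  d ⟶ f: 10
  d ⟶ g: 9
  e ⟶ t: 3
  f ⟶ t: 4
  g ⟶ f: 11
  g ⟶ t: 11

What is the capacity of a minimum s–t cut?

Augment s→a→c→e→t: bottleneck 3, flow now 3.
Augment s→a→c→f→t: bottleneck 3, flow now 6.
Augment s→b→c→f→t: bottleneck 1, flow now 7.
Augment s→b→c→g→t: bottleneck 6, flow now 13.
No augmenting path remains; maximum flow = 13.
By max-flow min-cut, the minimum cut capacity equals the max flow.
In the residual graph, reachable from s: {s, b}.
Min-cut edges: s→a (6), b→c (7); capacity 6 + 7 = 13.

13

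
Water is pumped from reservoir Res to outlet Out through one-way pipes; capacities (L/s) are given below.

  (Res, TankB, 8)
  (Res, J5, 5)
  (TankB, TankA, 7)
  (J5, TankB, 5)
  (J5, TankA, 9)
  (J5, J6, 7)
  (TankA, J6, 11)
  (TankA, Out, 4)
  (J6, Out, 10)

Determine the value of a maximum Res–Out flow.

12

Augment Res→TankB→TankA→Out: bottleneck 4, flow now 4.
Augment Res→J5→J6→Out: bottleneck 5, flow now 9.
Augment Res→TankB→TankA→J6→Out: bottleneck 3, flow now 12.
No augmenting path remains; maximum flow = 12.
In the residual graph, reachable from Res: {Res, TankB}.
Min-cut edges: Res→J5 (5), TankB→TankA (7); capacity 5 + 7 = 12.
This cut is saturated, so no flow can exceed 12.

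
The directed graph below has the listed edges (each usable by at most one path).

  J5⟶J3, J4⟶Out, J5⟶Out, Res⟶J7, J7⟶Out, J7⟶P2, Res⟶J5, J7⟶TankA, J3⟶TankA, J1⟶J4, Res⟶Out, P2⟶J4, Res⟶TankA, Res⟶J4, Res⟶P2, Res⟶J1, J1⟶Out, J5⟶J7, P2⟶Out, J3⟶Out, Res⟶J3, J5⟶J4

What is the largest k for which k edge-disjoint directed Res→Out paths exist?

7

Assign every edge capacity 1; by Menger, the answer equals the max flow.
Path Res→Out (+1); total 1.
Path Res→J5→Out (+1); total 2.
Path Res→J3→Out (+1); total 3.
Path Res→J1→Out (+1); total 4.
Path Res→J7→Out (+1); total 5.
Path Res→P2→Out (+1); total 6.
Path Res→J4→Out (+1); total 7.
No residual Res→Out path; max flow = 7.
Certifying cut of size 7: {Res→J1, Res→J3, Res→J4, Res→J5, Res→J7, Res→Out, Res→P2}.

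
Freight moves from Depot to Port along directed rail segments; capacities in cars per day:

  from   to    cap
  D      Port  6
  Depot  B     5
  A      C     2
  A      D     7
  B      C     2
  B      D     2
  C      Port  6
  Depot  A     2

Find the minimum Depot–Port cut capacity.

6

Augment Depot→A→C→Port: bottleneck 2, flow now 2.
Augment Depot→B→C→Port: bottleneck 2, flow now 4.
Augment Depot→B→D→Port: bottleneck 2, flow now 6.
No augmenting path remains; maximum flow = 6.
By max-flow min-cut, the minimum cut capacity equals the max flow.
In the residual graph, reachable from Depot: {Depot, B}.
Min-cut edges: Depot→A (2), B→C (2), B→D (2); capacity 2 + 2 + 2 = 6.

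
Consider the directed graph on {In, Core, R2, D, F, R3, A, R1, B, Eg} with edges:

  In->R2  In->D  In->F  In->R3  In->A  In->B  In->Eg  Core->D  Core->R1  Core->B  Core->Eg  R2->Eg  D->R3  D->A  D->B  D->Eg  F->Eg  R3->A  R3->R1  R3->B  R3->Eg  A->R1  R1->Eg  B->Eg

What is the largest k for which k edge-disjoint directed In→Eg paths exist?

7

Assign every edge capacity 1; by Menger, the answer equals the max flow.
Path In→Eg (+1); total 1.
Path In→R2→Eg (+1); total 2.
Path In→D→Eg (+1); total 3.
Path In→F→Eg (+1); total 4.
Path In→R3→Eg (+1); total 5.
Path In→B→Eg (+1); total 6.
Path In→A→R1→Eg (+1); total 7.
No residual In→Eg path; max flow = 7.
Certifying cut of size 7: {In→A, In→B, In→D, In→Eg, In→F, In→R2, In→R3}.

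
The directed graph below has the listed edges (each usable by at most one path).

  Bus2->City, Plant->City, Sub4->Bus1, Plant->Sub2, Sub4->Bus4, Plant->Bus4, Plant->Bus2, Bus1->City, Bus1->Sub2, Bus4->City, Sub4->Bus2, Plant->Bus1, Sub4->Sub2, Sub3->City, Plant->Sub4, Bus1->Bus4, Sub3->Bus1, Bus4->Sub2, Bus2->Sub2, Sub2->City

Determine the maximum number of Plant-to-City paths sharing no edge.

Assign every edge capacity 1; by Menger, the answer equals the max flow.
Path Plant→City (+1); total 1.
Path Plant→Bus1→City (+1); total 2.
Path Plant→Bus4→City (+1); total 3.
Path Plant→Bus2→City (+1); total 4.
Path Plant→Sub2→City (+1); total 5.
No residual Plant→City path; max flow = 5.
Certifying cut of size 5: {Bus1→City, Bus2→City, Bus4→City, Plant→City, Sub2→City}.

5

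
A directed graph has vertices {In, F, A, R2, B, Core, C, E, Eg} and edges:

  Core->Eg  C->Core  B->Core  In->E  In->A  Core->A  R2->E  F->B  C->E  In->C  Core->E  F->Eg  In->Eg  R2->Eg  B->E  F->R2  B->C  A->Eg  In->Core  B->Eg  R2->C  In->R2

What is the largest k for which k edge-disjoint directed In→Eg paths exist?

4

Assign every edge capacity 1; by Menger, the answer equals the max flow.
Path In→Eg (+1); total 1.
Path In→A→Eg (+1); total 2.
Path In→R2→Eg (+1); total 3.
Path In→Core→Eg (+1); total 4.
No residual In→Eg path; max flow = 4.
Certifying cut of size 4: {A→Eg, Core→Eg, In→Eg, In→R2}.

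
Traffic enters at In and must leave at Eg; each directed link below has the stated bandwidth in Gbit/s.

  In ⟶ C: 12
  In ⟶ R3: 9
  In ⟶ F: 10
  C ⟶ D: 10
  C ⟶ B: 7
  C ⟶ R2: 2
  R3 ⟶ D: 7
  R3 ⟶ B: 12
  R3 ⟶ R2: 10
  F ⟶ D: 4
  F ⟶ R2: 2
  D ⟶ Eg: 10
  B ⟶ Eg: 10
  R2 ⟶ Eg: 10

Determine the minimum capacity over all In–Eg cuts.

Augment In→C→D→Eg: bottleneck 10, flow now 10.
Augment In→C→B→Eg: bottleneck 2, flow now 12.
Augment In→R3→B→Eg: bottleneck 8, flow now 20.
Augment In→R3→R2→Eg: bottleneck 1, flow now 21.
Augment In→F→R2→Eg: bottleneck 2, flow now 23.
Augment In→F→D→C→R2→Eg: bottleneck 2, flow now 25. (uses reverse residual edge)
Augment In→F→D→C→B→R3→R2→Eg: bottleneck 2, flow now 27. (uses reverse residual edge)
No augmenting path remains; maximum flow = 27.
By max-flow min-cut, the minimum cut capacity equals the max flow.
In the residual graph, reachable from In: {In, F}.
Min-cut edges: In→C (12), In→R3 (9), F→D (4), F→R2 (2); capacity 12 + 9 + 4 + 2 = 27.

27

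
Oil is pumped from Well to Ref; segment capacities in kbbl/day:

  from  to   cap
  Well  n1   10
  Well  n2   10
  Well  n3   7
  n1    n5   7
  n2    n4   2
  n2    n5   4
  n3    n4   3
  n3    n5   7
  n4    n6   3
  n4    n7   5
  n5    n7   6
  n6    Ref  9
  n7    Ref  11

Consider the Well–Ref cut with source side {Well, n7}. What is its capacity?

38

Edges leaving {Well, n7}: Well→n1 (10), Well→n2 (10), Well→n3 (7), n7→Ref (11).
Cut capacity = 10 + 10 + 7 + 11 = 38.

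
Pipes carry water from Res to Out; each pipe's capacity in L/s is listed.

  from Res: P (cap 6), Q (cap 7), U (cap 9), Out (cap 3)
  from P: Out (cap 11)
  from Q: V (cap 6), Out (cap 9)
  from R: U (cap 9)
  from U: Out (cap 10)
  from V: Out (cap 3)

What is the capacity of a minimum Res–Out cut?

25

Augment Res→Out: bottleneck 3, flow now 3.
Augment Res→P→Out: bottleneck 6, flow now 9.
Augment Res→Q→Out: bottleneck 7, flow now 16.
Augment Res→U→Out: bottleneck 9, flow now 25.
No augmenting path remains; maximum flow = 25.
By max-flow min-cut, the minimum cut capacity equals the max flow.
In the residual graph, reachable from Res: {Res}.
Min-cut edges: Res→P (6), Res→Q (7), Res→U (9), Res→Out (3); capacity 6 + 7 + 9 + 3 = 25.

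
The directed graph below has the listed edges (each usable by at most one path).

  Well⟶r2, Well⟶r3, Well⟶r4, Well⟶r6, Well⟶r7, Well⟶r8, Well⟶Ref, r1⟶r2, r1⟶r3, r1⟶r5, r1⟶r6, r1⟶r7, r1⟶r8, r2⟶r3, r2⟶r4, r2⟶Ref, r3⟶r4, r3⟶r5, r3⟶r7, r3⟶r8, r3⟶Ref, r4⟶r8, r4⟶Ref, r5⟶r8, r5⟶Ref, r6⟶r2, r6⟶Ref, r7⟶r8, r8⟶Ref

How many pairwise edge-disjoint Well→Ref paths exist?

Assign every edge capacity 1; by Menger, the answer equals the max flow.
Path Well→Ref (+1); total 1.
Path Well→r2→Ref (+1); total 2.
Path Well→r3→Ref (+1); total 3.
Path Well→r4→Ref (+1); total 4.
Path Well→r6→Ref (+1); total 5.
Path Well→r8→Ref (+1); total 6.
No residual Well→Ref path; max flow = 6.
Certifying cut of size 6: {Well→Ref, Well→r2, Well→r3, Well→r4, Well→r6, r8→Ref}.

6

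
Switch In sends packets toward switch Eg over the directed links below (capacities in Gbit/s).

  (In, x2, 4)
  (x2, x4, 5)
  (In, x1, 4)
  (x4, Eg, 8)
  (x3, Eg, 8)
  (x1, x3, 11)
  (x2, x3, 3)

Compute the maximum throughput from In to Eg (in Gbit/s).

Augment In→x1→x3→Eg: bottleneck 4, flow now 4.
Augment In→x2→x3→Eg: bottleneck 3, flow now 7.
Augment In→x2→x4→Eg: bottleneck 1, flow now 8.
No augmenting path remains; maximum flow = 8.
In the residual graph, reachable from In: {In}.
Min-cut edges: In→x1 (4), In→x2 (4); capacity 4 + 4 = 8.
This cut is saturated, so no flow can exceed 8.

8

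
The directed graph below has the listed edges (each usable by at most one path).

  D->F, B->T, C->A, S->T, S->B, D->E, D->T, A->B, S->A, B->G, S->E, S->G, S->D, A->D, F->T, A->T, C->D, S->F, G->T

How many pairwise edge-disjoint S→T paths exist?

Assign every edge capacity 1; by Menger, the answer equals the max flow.
Path S→T (+1); total 1.
Path S→A→T (+1); total 2.
Path S→B→T (+1); total 3.
Path S→D→T (+1); total 4.
Path S→F→T (+1); total 5.
Path S→G→T (+1); total 6.
No residual S→T path; max flow = 6.
Certifying cut of size 6: {S→A, S→B, S→D, S→F, S→G, S→T}.

6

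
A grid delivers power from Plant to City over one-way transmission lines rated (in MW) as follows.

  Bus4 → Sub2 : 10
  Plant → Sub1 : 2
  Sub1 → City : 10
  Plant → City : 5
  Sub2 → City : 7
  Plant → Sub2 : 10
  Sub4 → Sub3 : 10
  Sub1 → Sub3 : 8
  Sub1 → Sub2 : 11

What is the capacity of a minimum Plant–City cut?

14

Augment Plant→City: bottleneck 5, flow now 5.
Augment Plant→Sub1→City: bottleneck 2, flow now 7.
Augment Plant→Sub2→City: bottleneck 7, flow now 14.
No augmenting path remains; maximum flow = 14.
By max-flow min-cut, the minimum cut capacity equals the max flow.
In the residual graph, reachable from Plant: {Plant, Sub2}.
Min-cut edges: Plant→Sub1 (2), Plant→City (5), Sub2→City (7); capacity 2 + 5 + 7 = 14.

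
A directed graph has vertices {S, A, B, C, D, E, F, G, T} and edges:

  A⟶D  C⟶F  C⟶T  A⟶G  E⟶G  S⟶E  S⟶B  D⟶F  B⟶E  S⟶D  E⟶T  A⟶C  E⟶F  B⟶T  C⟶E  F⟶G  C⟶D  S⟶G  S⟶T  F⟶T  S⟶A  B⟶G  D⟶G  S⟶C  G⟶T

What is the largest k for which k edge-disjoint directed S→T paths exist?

Assign every edge capacity 1; by Menger, the answer equals the max flow.
Path S→T (+1); total 1.
Path S→B→T (+1); total 2.
Path S→C→T (+1); total 3.
Path S→E→T (+1); total 4.
Path S→G→T (+1); total 5.
Path S→D→F→T (+1); total 6.
No residual S→T path; max flow = 6.
Certifying cut of size 6: {C→T, E→T, F→T, G→T, S→B, S→T}.

6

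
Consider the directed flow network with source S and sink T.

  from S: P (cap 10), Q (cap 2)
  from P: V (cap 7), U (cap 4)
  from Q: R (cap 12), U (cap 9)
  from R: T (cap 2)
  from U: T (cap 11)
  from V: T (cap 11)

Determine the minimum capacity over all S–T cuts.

12

Augment S→P→U→T: bottleneck 4, flow now 4.
Augment S→P→V→T: bottleneck 6, flow now 10.
Augment S→Q→R→T: bottleneck 2, flow now 12.
No augmenting path remains; maximum flow = 12.
By max-flow min-cut, the minimum cut capacity equals the max flow.
In the residual graph, reachable from S: {S}.
Min-cut edges: S→P (10), S→Q (2); capacity 10 + 2 = 12.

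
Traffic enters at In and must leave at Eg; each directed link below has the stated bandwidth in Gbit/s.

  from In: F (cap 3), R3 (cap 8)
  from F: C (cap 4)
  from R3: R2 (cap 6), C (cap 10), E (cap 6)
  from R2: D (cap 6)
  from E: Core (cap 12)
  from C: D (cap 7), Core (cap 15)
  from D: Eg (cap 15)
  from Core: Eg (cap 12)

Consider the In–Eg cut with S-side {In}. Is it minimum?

Given cut capacity: 3 + 8 = 11.
Augment In→F→C→D→Eg: bottleneck 3, flow now 3.
Augment In→R3→R2→D→Eg: bottleneck 6, flow now 9.
Augment In→R3→E→Core→Eg: bottleneck 2, flow now 11.
No augmenting path remains; maximum flow = 11.
Cut capacity 11 equals the max flow, so it is a minimum cut.

Yes — it is a minimum cut (capacity 11).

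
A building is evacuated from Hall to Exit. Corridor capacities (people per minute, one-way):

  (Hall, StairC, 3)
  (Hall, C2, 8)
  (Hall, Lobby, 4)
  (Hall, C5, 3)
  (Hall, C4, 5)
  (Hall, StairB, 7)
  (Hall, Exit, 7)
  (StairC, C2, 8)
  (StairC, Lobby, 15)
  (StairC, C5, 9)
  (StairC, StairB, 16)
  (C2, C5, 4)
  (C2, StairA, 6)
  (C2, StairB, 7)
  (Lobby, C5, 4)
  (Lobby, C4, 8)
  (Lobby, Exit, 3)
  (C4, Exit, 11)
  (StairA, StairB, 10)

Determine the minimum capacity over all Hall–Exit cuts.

Augment Hall→Exit: bottleneck 7, flow now 7.
Augment Hall→Lobby→Exit: bottleneck 3, flow now 10.
Augment Hall→C4→Exit: bottleneck 5, flow now 15.
Augment Hall→Lobby→C4→Exit: bottleneck 1, flow now 16.
Augment Hall→StairC→Lobby→C4→Exit: bottleneck 3, flow now 19.
No augmenting path remains; maximum flow = 19.
By max-flow min-cut, the minimum cut capacity equals the max flow.
In the residual graph, reachable from Hall: {Hall, C2, C5, StairA, StairB}.
Min-cut edges: Hall→StairC (3), Hall→Lobby (4), Hall→C4 (5), Hall→Exit (7); capacity 3 + 4 + 5 + 7 = 19.

19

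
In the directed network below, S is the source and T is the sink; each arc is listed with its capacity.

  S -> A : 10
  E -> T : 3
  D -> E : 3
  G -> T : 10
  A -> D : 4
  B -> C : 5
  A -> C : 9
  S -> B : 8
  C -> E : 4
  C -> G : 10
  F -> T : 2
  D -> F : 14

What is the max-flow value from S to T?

Augment S→A→C→E→T: bottleneck 3, flow now 3.
Augment S→A→C→G→T: bottleneck 6, flow now 9.
Augment S→A→D→F→T: bottleneck 1, flow now 10.
Augment S→B→C→G→T: bottleneck 4, flow now 14.
Augment S→B→C→A→D→F→T: bottleneck 1, flow now 15. (uses reverse residual edge)
No augmenting path remains; maximum flow = 15.
In the residual graph, reachable from S: {S, B}.
Min-cut edges: S→A (10), B→C (5); capacity 10 + 5 = 15.
This cut is saturated, so no flow can exceed 15.

15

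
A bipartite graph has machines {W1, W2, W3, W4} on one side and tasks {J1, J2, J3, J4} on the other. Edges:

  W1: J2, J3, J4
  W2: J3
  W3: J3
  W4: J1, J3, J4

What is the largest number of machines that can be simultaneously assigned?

3

Unit-capacity flow: source→left, listed edges, right→sink; max matching = max flow.
Augmenting path W1→J2 (+1); matched 1.
Augmenting path W2→J3 (+1); matched 2.
Augmenting path W4→J1 (+1); matched 3.
No augmenting path remains; maximum matching = 3.
König certificate: {W1, W4, J3} is a vertex cover of size 3 (every listed pair touches it), so no matching can be larger.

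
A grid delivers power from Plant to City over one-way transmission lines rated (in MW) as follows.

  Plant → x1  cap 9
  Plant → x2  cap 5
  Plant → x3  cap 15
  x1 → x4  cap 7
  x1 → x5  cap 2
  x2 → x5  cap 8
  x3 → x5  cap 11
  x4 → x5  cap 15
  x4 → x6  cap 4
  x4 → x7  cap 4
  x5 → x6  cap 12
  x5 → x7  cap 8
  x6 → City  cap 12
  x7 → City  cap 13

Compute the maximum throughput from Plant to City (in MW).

Augment Plant→x1→x4→x6→City: bottleneck 4, flow now 4.
Augment Plant→x1→x4→x7→City: bottleneck 3, flow now 7.
Augment Plant→x1→x5→x6→City: bottleneck 2, flow now 9.
Augment Plant→x2→x5→x6→City: bottleneck 5, flow now 14.
Augment Plant→x3→x5→x6→City: bottleneck 1, flow now 15.
Augment Plant→x3→x5→x7→City: bottleneck 8, flow now 23.
Augment Plant→x3→x5→x6→x4→x7→City: bottleneck 1, flow now 24. (uses reverse residual edge)
No augmenting path remains; maximum flow = 24.
In the residual graph, reachable from Plant: {Plant, x1, x2, x3, x4, x5, x6}.
Min-cut edges: x4→x7 (4), x5→x7 (8), x6→City (12); capacity 4 + 8 + 12 = 24.
This cut is saturated, so no flow can exceed 24.

24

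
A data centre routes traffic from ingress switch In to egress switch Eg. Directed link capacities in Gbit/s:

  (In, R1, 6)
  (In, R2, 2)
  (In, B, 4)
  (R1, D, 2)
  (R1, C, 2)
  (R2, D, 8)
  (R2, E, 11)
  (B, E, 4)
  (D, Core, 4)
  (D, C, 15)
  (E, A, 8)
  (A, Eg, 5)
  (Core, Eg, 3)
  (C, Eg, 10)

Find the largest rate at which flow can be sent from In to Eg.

10

Augment In→R1→C→Eg: bottleneck 2, flow now 2.
Augment In→R1→D→Core→Eg: bottleneck 2, flow now 4.
Augment In→R2→D→Core→Eg: bottleneck 1, flow now 5.
Augment In→R2→D→C→Eg: bottleneck 1, flow now 6.
Augment In→B→E→A→Eg: bottleneck 4, flow now 10.
No augmenting path remains; maximum flow = 10.
In the residual graph, reachable from In: {In, R1}.
Min-cut edges: In→R2 (2), In→B (4), R1→D (2), R1→C (2); capacity 2 + 4 + 2 + 2 = 10.
This cut is saturated, so no flow can exceed 10.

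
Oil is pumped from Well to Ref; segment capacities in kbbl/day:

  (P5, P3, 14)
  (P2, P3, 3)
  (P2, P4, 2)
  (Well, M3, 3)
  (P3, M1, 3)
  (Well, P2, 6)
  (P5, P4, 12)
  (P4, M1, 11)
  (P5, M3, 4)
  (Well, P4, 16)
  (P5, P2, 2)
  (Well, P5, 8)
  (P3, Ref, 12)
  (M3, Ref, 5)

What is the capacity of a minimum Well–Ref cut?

Augment Well→M3→Ref: bottleneck 3, flow now 3.
Augment Well→P5→M3→Ref: bottleneck 2, flow now 5.
Augment Well→P5→P3→Ref: bottleneck 6, flow now 11.
Augment Well→P2→P3→Ref: bottleneck 3, flow now 14.
No augmenting path remains; maximum flow = 14.
By max-flow min-cut, the minimum cut capacity equals the max flow.
In the residual graph, reachable from Well: {Well, P2, P4, M1}.
Min-cut edges: Well→P5 (8), Well→M3 (3), P2→P3 (3); capacity 8 + 3 + 3 = 14.

14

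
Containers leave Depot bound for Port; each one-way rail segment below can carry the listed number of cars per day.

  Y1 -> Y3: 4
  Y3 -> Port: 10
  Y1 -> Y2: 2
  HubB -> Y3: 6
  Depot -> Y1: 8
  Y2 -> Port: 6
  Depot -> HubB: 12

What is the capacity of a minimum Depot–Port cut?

Augment Depot→Y1→Y3→Port: bottleneck 4, flow now 4.
Augment Depot→Y1→Y2→Port: bottleneck 2, flow now 6.
Augment Depot→HubB→Y3→Port: bottleneck 6, flow now 12.
No augmenting path remains; maximum flow = 12.
By max-flow min-cut, the minimum cut capacity equals the max flow.
In the residual graph, reachable from Depot: {Depot, Y1, HubB}.
Min-cut edges: Y1→Y3 (4), Y1→Y2 (2), HubB→Y3 (6); capacity 4 + 2 + 6 = 12.

12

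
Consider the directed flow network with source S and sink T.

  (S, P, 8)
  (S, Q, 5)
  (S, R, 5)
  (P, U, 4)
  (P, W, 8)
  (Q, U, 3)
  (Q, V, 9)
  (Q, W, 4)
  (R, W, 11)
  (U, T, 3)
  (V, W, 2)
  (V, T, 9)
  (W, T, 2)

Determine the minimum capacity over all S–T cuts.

Augment S→P→U→T: bottleneck 3, flow now 3.
Augment S→P→W→T: bottleneck 2, flow now 5.
Augment S→Q→V→T: bottleneck 5, flow now 10.
No augmenting path remains; maximum flow = 10.
By max-flow min-cut, the minimum cut capacity equals the max flow.
In the residual graph, reachable from S: {S, P, R, U, W}.
Min-cut edges: S→Q (5), U→T (3), W→T (2); capacity 5 + 3 + 2 = 10.

10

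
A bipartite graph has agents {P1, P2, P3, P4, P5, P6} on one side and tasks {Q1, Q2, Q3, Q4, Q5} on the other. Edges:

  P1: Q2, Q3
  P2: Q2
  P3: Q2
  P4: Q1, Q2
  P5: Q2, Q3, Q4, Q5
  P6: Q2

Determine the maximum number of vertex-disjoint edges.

Unit-capacity flow: source→left, listed edges, right→sink; max matching = max flow.
Augmenting path P1→Q2 (+1); matched 1.
Augmenting path P4→Q1 (+1); matched 2.
Augmenting path P5→Q3 (+1); matched 3.
Augmenting path P2→Q2→P1→Q3→P5→Q4 (+1); matched 4.
No augmenting path remains; maximum matching = 4.
König certificate: {P1, P4, P5, Q2} is a vertex cover of size 4 (every listed pair touches it), so no matching can be larger.

4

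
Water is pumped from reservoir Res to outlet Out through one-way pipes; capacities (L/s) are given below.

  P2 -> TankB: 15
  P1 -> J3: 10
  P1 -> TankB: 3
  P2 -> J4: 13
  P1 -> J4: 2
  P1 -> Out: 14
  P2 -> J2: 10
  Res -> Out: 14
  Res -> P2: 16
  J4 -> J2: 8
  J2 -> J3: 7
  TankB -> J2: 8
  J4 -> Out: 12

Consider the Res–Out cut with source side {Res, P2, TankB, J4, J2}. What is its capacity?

33

Edges leaving {Res, P2, TankB, J4, J2}: Res→Out (14), J4→Out (12), J2→J3 (7).
Cut capacity = 14 + 12 + 7 = 33.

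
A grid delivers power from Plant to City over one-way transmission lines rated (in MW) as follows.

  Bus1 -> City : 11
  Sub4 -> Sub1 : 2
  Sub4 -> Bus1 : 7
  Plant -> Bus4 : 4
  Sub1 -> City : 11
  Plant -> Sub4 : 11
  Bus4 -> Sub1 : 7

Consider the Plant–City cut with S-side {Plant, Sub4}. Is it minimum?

Yes — it is a minimum cut (capacity 13).

Given cut capacity: 4 + 2 + 7 = 13.
Augment Plant→Sub4→Sub1→City: bottleneck 2, flow now 2.
Augment Plant→Sub4→Bus1→City: bottleneck 7, flow now 9.
Augment Plant→Bus4→Sub1→City: bottleneck 4, flow now 13.
No augmenting path remains; maximum flow = 13.
Cut capacity 13 equals the max flow, so it is a minimum cut.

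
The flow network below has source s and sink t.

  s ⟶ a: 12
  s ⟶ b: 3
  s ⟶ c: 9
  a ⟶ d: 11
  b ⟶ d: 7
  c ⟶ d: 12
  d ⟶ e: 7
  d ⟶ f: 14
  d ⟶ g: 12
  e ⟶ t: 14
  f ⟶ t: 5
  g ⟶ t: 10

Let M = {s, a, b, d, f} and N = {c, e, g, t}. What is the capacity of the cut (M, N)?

Edges leaving {s, a, b, d, f}: s→c (9), d→e (7), d→g (12), f→t (5).
Cut capacity = 9 + 7 + 12 + 5 = 33.

33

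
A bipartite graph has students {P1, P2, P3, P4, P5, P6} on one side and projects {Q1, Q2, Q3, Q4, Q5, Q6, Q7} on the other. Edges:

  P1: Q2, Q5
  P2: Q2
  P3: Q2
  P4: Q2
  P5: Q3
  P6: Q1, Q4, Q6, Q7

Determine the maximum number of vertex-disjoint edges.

Unit-capacity flow: source→left, listed edges, right→sink; max matching = max flow.
Augmenting path P1→Q2 (+1); matched 1.
Augmenting path P5→Q3 (+1); matched 2.
Augmenting path P6→Q1 (+1); matched 3.
Augmenting path P2→Q2→P1→Q5 (+1); matched 4.
No augmenting path remains; maximum matching = 4.
König certificate: {P1, P5, P6, Q2} is a vertex cover of size 4 (every listed pair touches it), so no matching can be larger.

4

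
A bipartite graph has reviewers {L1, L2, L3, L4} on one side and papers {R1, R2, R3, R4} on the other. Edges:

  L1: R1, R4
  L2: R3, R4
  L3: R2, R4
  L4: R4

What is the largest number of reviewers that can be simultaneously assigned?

4

Unit-capacity flow: source→left, listed edges, right→sink; max matching = max flow.
Augmenting path L1→R1 (+1); matched 1.
Augmenting path L2→R3 (+1); matched 2.
Augmenting path L3→R2 (+1); matched 3.
Augmenting path L4→R4 (+1); matched 4.
No augmenting path remains; maximum matching = 4.
König certificate: {L1, L2, L3, L4} is a vertex cover of size 4 (every listed pair touches it), so no matching can be larger.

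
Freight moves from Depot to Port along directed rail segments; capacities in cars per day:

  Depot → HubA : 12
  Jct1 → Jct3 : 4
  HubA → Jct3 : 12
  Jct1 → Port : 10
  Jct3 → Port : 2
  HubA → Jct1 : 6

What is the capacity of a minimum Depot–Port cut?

Augment Depot→HubA→Jct1→Port: bottleneck 6, flow now 6.
Augment Depot→HubA→Jct3→Port: bottleneck 2, flow now 8.
No augmenting path remains; maximum flow = 8.
By max-flow min-cut, the minimum cut capacity equals the max flow.
In the residual graph, reachable from Depot: {Depot, HubA, Jct3}.
Min-cut edges: HubA→Jct1 (6), Jct3→Port (2); capacity 6 + 2 = 8.

8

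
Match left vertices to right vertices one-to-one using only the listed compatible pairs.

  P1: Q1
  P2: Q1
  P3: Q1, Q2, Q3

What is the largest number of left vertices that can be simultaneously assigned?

Unit-capacity flow: source→left, listed edges, right→sink; max matching = max flow.
Augmenting path P1→Q1 (+1); matched 1.
Augmenting path P3→Q2 (+1); matched 2.
No augmenting path remains; maximum matching = 2.
König certificate: {P3, Q1} is a vertex cover of size 2 (every listed pair touches it), so no matching can be larger.

2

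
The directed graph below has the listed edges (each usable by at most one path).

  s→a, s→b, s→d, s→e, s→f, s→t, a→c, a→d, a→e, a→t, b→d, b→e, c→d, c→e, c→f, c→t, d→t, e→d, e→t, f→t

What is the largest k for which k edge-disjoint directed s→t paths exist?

5

Assign every edge capacity 1; by Menger, the answer equals the max flow.
Path s→t (+1); total 1.
Path s→a→t (+1); total 2.
Path s→d→t (+1); total 3.
Path s→e→t (+1); total 4.
Path s→f→t (+1); total 5.
No residual s→t path; max flow = 5.
Certifying cut of size 5: {d→t, e→t, s→a, s→f, s→t}.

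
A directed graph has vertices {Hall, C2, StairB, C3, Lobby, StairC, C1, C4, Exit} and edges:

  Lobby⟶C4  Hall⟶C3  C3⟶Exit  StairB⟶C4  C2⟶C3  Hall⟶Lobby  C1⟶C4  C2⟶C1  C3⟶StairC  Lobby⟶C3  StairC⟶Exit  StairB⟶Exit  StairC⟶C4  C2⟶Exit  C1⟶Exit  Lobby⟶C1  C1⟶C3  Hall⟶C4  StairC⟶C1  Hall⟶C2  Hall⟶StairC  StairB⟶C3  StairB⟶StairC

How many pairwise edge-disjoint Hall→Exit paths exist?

4

Assign every edge capacity 1; by Menger, the answer equals the max flow.
Path Hall→C2→Exit (+1); total 1.
Path Hall→C3→Exit (+1); total 2.
Path Hall→StairC→Exit (+1); total 3.
Path Hall→Lobby→C1→Exit (+1); total 4.
No residual Hall→Exit path; max flow = 4.
Certifying cut of size 4: {Hall→C2, Hall→C3, Hall→Lobby, Hall→StairC}.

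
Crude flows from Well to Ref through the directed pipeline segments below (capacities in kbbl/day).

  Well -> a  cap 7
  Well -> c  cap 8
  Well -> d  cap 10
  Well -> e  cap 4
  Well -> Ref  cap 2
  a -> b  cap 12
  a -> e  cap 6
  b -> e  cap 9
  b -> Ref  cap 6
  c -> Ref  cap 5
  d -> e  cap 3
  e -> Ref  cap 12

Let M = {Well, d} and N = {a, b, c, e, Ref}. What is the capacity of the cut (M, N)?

24

Edges leaving {Well, d}: Well→a (7), Well→c (8), Well→e (4), Well→Ref (2), d→e (3).
Cut capacity = 7 + 8 + 4 + 2 + 3 = 24.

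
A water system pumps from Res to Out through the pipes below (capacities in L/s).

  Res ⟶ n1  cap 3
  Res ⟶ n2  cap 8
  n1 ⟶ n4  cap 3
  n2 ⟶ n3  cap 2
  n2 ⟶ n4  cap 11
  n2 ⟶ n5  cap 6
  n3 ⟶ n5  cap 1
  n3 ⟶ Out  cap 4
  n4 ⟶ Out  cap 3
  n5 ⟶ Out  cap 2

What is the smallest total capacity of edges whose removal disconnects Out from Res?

7

Augment Res→n1→n4→Out: bottleneck 3, flow now 3.
Augment Res→n2→n3→Out: bottleneck 2, flow now 5.
Augment Res→n2→n5→Out: bottleneck 2, flow now 7.
No augmenting path remains; maximum flow = 7.
By max-flow min-cut, the minimum cut capacity equals the max flow.
In the residual graph, reachable from Res: {Res, n1, n2, n4, n5}.
Min-cut edges: n2→n3 (2), n4→Out (3), n5→Out (2); capacity 2 + 3 + 2 = 7.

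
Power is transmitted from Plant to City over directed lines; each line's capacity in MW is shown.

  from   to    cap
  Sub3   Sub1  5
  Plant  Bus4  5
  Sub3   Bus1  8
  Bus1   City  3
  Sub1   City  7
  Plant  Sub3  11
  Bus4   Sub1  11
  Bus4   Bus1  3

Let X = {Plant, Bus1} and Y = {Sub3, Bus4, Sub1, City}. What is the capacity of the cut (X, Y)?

Edges leaving {Plant, Bus1}: Plant→Sub3 (11), Plant→Bus4 (5), Bus1→City (3).
Cut capacity = 11 + 5 + 3 = 19.

19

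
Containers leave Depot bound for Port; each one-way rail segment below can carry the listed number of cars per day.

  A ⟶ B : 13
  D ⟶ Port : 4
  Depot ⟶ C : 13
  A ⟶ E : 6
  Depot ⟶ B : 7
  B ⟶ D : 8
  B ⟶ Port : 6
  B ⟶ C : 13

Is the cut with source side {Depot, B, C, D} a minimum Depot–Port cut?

Given cut capacity: 6 + 4 = 10.
Augment Depot→B→Port: bottleneck 6, flow now 6.
Augment Depot→B→D→Port: bottleneck 1, flow now 7.
No augmenting path remains; maximum flow = 7.
In the residual graph, reachable from Depot: {Depot, C}.
Min-cut edges: Depot→B (7); capacity 7 = 7.
Cut capacity 10 exceeds the max flow 7, so it is not minimum.

No — its capacity is 10, but the minimum cut has capacity 7.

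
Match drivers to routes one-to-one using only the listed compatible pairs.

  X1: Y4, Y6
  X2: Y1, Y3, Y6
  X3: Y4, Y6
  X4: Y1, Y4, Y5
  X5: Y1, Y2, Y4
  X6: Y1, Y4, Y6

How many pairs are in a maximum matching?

Unit-capacity flow: source→left, listed edges, right→sink; max matching = max flow.
Augmenting path X1→Y4 (+1); matched 1.
Augmenting path X2→Y1 (+1); matched 2.
Augmenting path X3→Y6 (+1); matched 3.
Augmenting path X4→Y5 (+1); matched 4.
Augmenting path X5→Y2 (+1); matched 5.
Augmenting path X6→Y1→X2→Y3 (+1); matched 6.
No augmenting path remains; maximum matching = 6.
König certificate: {X1, X2, X3, X4, X5, X6} is a vertex cover of size 6 (every listed pair touches it), so no matching can be larger.

6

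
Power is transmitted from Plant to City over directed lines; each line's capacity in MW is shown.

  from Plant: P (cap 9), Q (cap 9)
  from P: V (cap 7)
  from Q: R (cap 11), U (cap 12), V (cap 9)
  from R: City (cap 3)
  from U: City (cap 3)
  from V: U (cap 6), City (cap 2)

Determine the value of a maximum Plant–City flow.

8

Augment Plant→P→V→City: bottleneck 2, flow now 2.
Augment Plant→Q→R→City: bottleneck 3, flow now 5.
Augment Plant→Q→U→City: bottleneck 3, flow now 8.
No augmenting path remains; maximum flow = 8.
In the residual graph, reachable from Plant: {Plant, P, Q, R, U, V}.
Min-cut edges: R→City (3), U→City (3), V→City (2); capacity 3 + 3 + 2 = 8.
This cut is saturated, so no flow can exceed 8.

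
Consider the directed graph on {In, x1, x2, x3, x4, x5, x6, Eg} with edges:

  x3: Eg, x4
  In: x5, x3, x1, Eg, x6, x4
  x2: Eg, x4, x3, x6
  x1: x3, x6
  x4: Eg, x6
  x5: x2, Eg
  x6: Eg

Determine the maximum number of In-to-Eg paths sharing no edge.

Assign every edge capacity 1; by Menger, the answer equals the max flow.
Path In→Eg (+1); total 1.
Path In→x3→Eg (+1); total 2.
Path In→x4→Eg (+1); total 3.
Path In→x5→Eg (+1); total 4.
Path In→x6→Eg (+1); total 5.
No residual In→Eg path; max flow = 5.
Certifying cut of size 5: {In→Eg, In→x5, x3→Eg, x4→Eg, x6→Eg}.

5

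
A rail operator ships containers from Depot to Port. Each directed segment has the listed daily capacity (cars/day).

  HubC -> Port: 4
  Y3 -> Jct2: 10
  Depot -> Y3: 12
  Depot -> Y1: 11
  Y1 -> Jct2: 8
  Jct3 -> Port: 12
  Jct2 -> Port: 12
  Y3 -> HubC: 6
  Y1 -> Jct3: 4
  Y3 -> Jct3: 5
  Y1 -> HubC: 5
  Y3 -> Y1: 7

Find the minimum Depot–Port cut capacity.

23

Augment Depot→Y3→HubC→Port: bottleneck 4, flow now 4.
Augment Depot→Y3→Jct2→Port: bottleneck 8, flow now 12.
Augment Depot→Y1→Jct2→Port: bottleneck 4, flow now 16.
Augment Depot→Y1→Jct3→Port: bottleneck 4, flow now 20.
Augment Depot→Y1→HubC→Y3→Jct3→Port: bottleneck 3, flow now 23. (uses reverse residual edge)
No augmenting path remains; maximum flow = 23.
By max-flow min-cut, the minimum cut capacity equals the max flow.
In the residual graph, reachable from Depot: {Depot}.
Min-cut edges: Depot→Y3 (12), Depot→Y1 (11); capacity 12 + 11 = 23.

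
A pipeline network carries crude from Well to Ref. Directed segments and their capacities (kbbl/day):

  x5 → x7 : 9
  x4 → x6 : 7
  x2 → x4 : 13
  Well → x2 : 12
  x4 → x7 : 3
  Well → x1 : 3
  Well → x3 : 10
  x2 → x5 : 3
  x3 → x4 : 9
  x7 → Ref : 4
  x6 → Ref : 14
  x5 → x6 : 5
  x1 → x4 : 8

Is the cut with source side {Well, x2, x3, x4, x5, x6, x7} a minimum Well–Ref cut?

Given cut capacity: 3 + 14 + 4 = 21.
Augment Well→x1→x4→x6→Ref: bottleneck 3, flow now 3.
Augment Well→x2→x4→x6→Ref: bottleneck 4, flow now 7.
Augment Well→x2→x4→x7→Ref: bottleneck 3, flow now 10.
Augment Well→x2→x5→x6→Ref: bottleneck 3, flow now 13.
No augmenting path remains; maximum flow = 13.
In the residual graph, reachable from Well: {Well, x1, x2, x3, x4}.
Min-cut edges: x2→x5 (3), x4→x6 (7), x4→x7 (3); capacity 3 + 7 + 3 = 13.
Cut capacity 21 exceeds the max flow 13, so it is not minimum.

No — its capacity is 21, but the minimum cut has capacity 13.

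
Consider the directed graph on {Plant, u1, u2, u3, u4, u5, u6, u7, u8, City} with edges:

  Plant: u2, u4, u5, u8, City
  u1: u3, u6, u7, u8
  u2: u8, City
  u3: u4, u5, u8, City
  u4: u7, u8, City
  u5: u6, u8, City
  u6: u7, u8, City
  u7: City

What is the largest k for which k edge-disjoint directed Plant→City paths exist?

4

Assign every edge capacity 1; by Menger, the answer equals the max flow.
Path Plant→City (+1); total 1.
Path Plant→u2→City (+1); total 2.
Path Plant→u4→City (+1); total 3.
Path Plant→u5→City (+1); total 4.
No residual Plant→City path; max flow = 4.
Certifying cut of size 4: {Plant→City, Plant→u2, Plant→u4, Plant→u5}.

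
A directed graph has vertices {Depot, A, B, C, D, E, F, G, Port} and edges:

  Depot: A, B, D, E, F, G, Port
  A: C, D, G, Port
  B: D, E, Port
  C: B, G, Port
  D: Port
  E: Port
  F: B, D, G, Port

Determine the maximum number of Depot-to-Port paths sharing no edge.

6

Assign every edge capacity 1; by Menger, the answer equals the max flow.
Path Depot→Port (+1); total 1.
Path Depot→A→Port (+1); total 2.
Path Depot→B→Port (+1); total 3.
Path Depot→D→Port (+1); total 4.
Path Depot→E→Port (+1); total 5.
Path Depot→F→Port (+1); total 6.
No residual Depot→Port path; max flow = 6.
Certifying cut of size 6: {Depot→A, Depot→B, Depot→D, Depot→E, Depot→F, Depot→Port}.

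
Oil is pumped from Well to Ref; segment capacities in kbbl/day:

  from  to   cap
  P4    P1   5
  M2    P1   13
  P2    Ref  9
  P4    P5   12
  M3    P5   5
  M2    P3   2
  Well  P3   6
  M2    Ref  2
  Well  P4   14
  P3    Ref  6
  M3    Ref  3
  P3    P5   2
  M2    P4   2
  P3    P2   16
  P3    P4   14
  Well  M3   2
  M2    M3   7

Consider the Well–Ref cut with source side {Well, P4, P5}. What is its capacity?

13

Edges leaving {Well, P4, P5}: Well→P3 (6), Well→M3 (2), P4→P1 (5).
Cut capacity = 6 + 2 + 5 = 13.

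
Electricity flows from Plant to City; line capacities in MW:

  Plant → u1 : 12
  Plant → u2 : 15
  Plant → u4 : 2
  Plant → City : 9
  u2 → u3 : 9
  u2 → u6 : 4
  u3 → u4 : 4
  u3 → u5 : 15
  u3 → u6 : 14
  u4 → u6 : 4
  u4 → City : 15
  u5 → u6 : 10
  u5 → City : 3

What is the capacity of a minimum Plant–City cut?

Augment Plant→City: bottleneck 9, flow now 9.
Augment Plant→u4→City: bottleneck 2, flow now 11.
Augment Plant→u2→u3→u4→City: bottleneck 4, flow now 15.
Augment Plant→u2→u3→u5→City: bottleneck 3, flow now 18.
No augmenting path remains; maximum flow = 18.
By max-flow min-cut, the minimum cut capacity equals the max flow.
In the residual graph, reachable from Plant: {Plant, u1, u2, u3, u5, u6}.
Min-cut edges: Plant→u4 (2), Plant→City (9), u3→u4 (4), u5→City (3); capacity 2 + 9 + 4 + 3 = 18.

18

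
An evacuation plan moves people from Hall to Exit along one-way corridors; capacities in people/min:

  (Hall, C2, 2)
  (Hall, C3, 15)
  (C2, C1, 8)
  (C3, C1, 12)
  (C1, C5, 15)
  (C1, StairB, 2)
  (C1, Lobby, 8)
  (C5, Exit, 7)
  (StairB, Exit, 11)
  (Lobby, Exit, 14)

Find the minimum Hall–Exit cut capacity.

Augment Hall→C2→C1→C5→Exit: bottleneck 2, flow now 2.
Augment Hall→C3→C1→C5→Exit: bottleneck 5, flow now 7.
Augment Hall→C3→C1→StairB→Exit: bottleneck 2, flow now 9.
Augment Hall→C3→C1→Lobby→Exit: bottleneck 5, flow now 14.
No augmenting path remains; maximum flow = 14.
By max-flow min-cut, the minimum cut capacity equals the max flow.
In the residual graph, reachable from Hall: {Hall, C3}.
Min-cut edges: Hall→C2 (2), C3→C1 (12); capacity 2 + 12 = 14.

14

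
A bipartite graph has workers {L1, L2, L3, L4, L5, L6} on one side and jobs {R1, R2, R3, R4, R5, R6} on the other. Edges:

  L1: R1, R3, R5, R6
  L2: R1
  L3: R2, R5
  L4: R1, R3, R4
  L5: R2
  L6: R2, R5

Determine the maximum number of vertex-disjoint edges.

Unit-capacity flow: source→left, listed edges, right→sink; max matching = max flow.
Augmenting path L1→R1 (+1); matched 1.
Augmenting path L3→R2 (+1); matched 2.
Augmenting path L4→R3 (+1); matched 3.
Augmenting path L6→R5 (+1); matched 4.
Augmenting path L2→R1→L1→R6 (+1); matched 5.
No augmenting path remains; maximum matching = 5.
König certificate: {L1, L2, L4, R2, R5} is a vertex cover of size 5 (every listed pair touches it), so no matching can be larger.

5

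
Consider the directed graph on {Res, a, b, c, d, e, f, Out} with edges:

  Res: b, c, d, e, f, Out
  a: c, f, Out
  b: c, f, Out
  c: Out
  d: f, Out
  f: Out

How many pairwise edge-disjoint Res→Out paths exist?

Assign every edge capacity 1; by Menger, the answer equals the max flow.
Path Res→Out (+1); total 1.
Path Res→b→Out (+1); total 2.
Path Res→c→Out (+1); total 3.
Path Res→d→Out (+1); total 4.
Path Res→f→Out (+1); total 5.
No residual Res→Out path; max flow = 5.
Certifying cut of size 5: {Res→Out, Res→b, Res→c, Res→d, Res→f}.

5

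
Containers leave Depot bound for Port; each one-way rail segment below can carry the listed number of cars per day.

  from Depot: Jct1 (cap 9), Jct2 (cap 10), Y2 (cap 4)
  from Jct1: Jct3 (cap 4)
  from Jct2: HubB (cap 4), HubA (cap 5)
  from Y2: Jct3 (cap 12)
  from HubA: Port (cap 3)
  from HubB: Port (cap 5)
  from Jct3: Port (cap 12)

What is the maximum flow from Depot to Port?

Augment Depot→Jct1→Jct3→Port: bottleneck 4, flow now 4.
Augment Depot→Jct2→HubA→Port: bottleneck 3, flow now 7.
Augment Depot→Jct2→HubB→Port: bottleneck 4, flow now 11.
Augment Depot→Y2→Jct3→Port: bottleneck 4, flow now 15.
No augmenting path remains; maximum flow = 15.
In the residual graph, reachable from Depot: {Depot, Jct1, Jct2, HubA}.
Min-cut edges: Depot→Y2 (4), Jct1→Jct3 (4), Jct2→HubB (4), HubA→Port (3); capacity 4 + 4 + 4 + 3 = 15.
This cut is saturated, so no flow can exceed 15.

15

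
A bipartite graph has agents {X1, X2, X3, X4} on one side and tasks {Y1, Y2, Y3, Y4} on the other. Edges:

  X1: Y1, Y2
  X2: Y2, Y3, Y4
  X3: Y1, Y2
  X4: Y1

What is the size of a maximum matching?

Unit-capacity flow: source→left, listed edges, right→sink; max matching = max flow.
Augmenting path X1→Y1 (+1); matched 1.
Augmenting path X2→Y2 (+1); matched 2.
Augmenting path X3→Y2→X2→Y3 (+1); matched 3.
No augmenting path remains; maximum matching = 3.
König certificate: {X2, Y1, Y2} is a vertex cover of size 3 (every listed pair touches it), so no matching can be larger.

3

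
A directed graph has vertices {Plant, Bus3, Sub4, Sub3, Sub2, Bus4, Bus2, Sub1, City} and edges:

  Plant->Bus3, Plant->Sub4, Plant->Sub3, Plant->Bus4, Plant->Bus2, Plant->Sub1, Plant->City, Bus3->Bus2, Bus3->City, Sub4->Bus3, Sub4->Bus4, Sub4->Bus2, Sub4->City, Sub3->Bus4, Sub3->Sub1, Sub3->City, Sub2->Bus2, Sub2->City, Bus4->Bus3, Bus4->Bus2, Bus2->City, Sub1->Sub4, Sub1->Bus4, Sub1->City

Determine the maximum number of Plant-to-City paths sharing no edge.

Assign every edge capacity 1; by Menger, the answer equals the max flow.
Path Plant→City (+1); total 1.
Path Plant→Bus3→City (+1); total 2.
Path Plant→Sub4→City (+1); total 3.
Path Plant→Sub3→City (+1); total 4.
Path Plant→Bus2→City (+1); total 5.
Path Plant→Sub1→City (+1); total 6.
No residual Plant→City path; max flow = 6.
Certifying cut of size 6: {Bus2→City, Bus3→City, Plant→City, Plant→Sub1, Plant→Sub3, Plant→Sub4}.

6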